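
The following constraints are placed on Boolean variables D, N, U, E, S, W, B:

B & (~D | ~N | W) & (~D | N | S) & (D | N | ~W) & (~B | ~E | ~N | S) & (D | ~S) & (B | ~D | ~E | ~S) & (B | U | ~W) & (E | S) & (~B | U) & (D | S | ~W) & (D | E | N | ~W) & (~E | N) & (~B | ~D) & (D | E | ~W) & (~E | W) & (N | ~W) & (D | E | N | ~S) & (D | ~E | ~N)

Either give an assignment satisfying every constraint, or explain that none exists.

Unsatisfiable — no assignment works.

Case D = True:
  (B) forces B = True.
  Clause (~B | ~D) is falsified — contradiction.
Case D = False:
  (B) forces B = True.
  (D | ~S) forces S = False.
  (E | S) forces E = True.
  (~B | ~E | ~N | S) forces N = False.
  Clause (~E | N) is falsified — contradiction.
Both cases fail, so the formula is unsatisfiable.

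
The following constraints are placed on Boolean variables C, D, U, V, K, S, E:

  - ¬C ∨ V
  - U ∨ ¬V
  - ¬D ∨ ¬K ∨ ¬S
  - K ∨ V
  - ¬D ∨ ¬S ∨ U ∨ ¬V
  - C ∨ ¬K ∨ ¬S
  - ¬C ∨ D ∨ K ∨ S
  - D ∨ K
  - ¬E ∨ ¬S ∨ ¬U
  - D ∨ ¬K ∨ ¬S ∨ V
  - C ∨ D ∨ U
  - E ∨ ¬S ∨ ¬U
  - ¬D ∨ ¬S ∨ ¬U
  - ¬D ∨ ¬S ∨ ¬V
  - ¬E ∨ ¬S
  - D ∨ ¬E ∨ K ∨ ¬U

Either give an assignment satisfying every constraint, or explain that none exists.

C: False; D: True; U: True; V: False; K: True; S: False; E: True

Set C = False.
Set D = True.
Set U = True.
  then (¬D ∨ ¬S ∨ ¬U) forces S = False.
Set V = False.
  then (K ∨ V) forces K = True.
Set E = True.
All clauses satisfied.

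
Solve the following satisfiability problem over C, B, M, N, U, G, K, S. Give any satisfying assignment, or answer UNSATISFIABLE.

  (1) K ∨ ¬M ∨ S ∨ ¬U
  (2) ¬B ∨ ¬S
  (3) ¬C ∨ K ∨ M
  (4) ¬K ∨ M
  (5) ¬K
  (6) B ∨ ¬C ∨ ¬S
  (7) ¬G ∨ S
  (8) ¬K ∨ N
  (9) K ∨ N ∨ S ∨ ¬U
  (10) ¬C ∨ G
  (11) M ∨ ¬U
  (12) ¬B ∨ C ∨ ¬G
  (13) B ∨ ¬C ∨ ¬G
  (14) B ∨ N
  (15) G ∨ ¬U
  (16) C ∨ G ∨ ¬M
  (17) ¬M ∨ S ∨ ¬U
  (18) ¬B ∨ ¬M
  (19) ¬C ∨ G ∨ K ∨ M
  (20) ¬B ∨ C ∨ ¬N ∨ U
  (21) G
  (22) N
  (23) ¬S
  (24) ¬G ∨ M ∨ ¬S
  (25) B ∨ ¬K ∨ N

Case G = True:
  (¬K) forces K = False.
  (¬G ∨ S) forces S = True.
  Clause (¬S) is falsified — contradiction.
Case G = False:
  Clause (G) is falsified — contradiction.
Both cases fail, so the formula is unsatisfiable.

The formula is unsatisfiable.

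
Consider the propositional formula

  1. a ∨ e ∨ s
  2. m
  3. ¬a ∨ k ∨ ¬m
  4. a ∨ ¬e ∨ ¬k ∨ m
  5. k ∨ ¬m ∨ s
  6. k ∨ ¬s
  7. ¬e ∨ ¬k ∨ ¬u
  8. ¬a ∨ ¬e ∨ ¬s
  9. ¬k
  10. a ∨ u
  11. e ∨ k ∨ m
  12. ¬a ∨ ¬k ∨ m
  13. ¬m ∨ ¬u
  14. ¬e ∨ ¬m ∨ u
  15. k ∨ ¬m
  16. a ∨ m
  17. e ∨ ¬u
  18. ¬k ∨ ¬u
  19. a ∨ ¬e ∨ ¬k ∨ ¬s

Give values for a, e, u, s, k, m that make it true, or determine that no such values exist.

Unsatisfiable

Case k = True:
  Clause (¬k) is falsified — contradiction.
Case k = False:
  (m) forces m = True.
  Clause (k ∨ ¬m) is falsified — contradiction.
Both cases fail, so the formula is unsatisfiable.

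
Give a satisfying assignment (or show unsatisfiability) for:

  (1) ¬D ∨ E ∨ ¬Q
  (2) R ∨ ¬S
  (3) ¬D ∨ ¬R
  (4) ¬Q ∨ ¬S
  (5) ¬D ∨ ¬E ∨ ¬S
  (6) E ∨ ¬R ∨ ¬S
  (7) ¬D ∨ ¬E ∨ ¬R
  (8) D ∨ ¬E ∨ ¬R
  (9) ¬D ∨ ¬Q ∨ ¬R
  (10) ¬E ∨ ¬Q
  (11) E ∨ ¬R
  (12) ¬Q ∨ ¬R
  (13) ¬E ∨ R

Set E = False.
  then (E ∨ ¬R) forces R = False.
  then (R ∨ ¬S) forces S = False.
Set D = True.
  then (¬D ∨ E ∨ ¬Q) forces Q = False.
All clauses satisfied.

E: False, S: False, D: True, R: False, Q: False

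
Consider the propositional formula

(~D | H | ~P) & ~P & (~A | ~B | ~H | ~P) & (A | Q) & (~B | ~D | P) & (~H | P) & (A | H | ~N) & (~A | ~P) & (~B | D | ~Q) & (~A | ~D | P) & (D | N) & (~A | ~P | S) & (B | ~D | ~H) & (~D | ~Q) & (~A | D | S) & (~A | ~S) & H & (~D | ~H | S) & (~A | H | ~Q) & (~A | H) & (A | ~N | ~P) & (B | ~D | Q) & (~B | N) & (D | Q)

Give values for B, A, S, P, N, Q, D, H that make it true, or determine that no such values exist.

Unsatisfiable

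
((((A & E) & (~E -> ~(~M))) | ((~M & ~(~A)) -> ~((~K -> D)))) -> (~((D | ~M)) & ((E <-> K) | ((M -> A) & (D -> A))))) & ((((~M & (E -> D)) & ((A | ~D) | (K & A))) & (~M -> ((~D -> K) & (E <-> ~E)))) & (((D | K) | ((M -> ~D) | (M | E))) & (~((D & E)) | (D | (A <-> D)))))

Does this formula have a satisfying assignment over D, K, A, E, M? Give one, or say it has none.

Case M = True: the conjunct ~M is False.
Case M = False: the formula simplifies to ~((((A & E) & E) | (~(~A) -> ~((~K -> D))))) & ((((E -> D) & ((A | ~D) | (K & A))) & ((~D -> K) & (E <-> ~E))) & (~((D & E)) | (D | (A <-> D)))).
  E = True: the conjunct E <-> ~E becomes True <-> ~True = False.
  E = False: the conjunct E <-> ~E becomes False <-> ~False = False.
Both cases fail — unsatisfiable.

Unsatisfiable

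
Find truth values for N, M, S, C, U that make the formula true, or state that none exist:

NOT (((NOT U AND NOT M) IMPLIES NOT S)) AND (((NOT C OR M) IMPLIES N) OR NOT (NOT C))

N=F; M=F; S=T; C=T; U=F

  NOT (((NOT U AND NOT M) IMPLIES NOT S)) = True
    (NOT U AND NOT M) IMPLIES NOT S = False
      NOT U AND NOT M = True
        NOT U = True
        NOT M = True
      NOT S = False
  ((NOT C OR M) IMPLIES N) OR NOT (NOT C) = True
    (NOT C OR M) IMPLIES N = True
      NOT C OR M = False
        NOT C = False
    NOT (NOT C) = True
      NOT C = False
Both conjuncts True, so the formula holds.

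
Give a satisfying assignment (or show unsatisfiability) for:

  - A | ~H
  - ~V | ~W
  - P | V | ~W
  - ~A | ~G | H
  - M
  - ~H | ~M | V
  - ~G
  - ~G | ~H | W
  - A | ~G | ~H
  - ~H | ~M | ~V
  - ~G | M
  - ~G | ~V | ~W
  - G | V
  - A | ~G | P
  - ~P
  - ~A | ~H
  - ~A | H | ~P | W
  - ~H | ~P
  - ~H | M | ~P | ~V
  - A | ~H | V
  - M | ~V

V = True; M = True; H = False; P = False; G = False; W = False; A = True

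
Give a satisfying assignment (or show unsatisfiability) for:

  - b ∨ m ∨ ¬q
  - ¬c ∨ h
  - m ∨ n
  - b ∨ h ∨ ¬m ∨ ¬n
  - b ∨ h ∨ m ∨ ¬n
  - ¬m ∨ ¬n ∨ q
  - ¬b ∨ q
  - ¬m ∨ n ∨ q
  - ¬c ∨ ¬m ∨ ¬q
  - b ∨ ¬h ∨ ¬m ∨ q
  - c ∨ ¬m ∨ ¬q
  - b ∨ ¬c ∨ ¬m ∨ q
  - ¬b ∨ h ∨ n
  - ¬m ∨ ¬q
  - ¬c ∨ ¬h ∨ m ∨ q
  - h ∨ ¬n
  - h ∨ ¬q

b: True, q: True, m: False, c: False, h: True, n: True

Set b = True.
  then (¬b ∨ q) forces q = True.
  then (¬m ∨ ¬q) forces m = False.
  then (h ∨ ¬q) forces h = True.
  then (m ∨ n) forces n = True.
Set c = False.
All clauses satisfied.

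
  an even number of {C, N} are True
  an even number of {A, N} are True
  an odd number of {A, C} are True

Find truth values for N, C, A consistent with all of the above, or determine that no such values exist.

Unsatisfiable — no assignment works.

Adding constraints 1, 2, 3 mod 2: every variable appears an even number of times on the left, so the left side is 0.
But the right sides sum to 1 (mod 2). 0 ≠ 1 — the system is inconsistent.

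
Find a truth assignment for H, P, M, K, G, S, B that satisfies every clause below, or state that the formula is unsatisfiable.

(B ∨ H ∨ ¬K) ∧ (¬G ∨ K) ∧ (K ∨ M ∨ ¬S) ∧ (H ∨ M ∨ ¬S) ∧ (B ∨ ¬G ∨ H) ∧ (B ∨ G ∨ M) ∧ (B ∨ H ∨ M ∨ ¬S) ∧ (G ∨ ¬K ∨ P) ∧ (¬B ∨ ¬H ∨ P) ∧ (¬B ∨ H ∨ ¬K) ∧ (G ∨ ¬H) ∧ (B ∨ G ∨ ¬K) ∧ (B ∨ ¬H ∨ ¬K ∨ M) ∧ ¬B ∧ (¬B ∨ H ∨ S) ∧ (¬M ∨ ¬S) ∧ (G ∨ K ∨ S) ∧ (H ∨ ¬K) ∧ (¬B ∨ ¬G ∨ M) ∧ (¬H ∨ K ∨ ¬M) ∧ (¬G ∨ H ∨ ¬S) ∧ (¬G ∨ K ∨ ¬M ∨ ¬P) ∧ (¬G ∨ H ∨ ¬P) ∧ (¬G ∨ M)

Unit clause (¬B) forces B = False.
Try H = False:
  (B ∨ H ∨ ¬K) forces K = False.
  (¬G ∨ K) forces G = False.
  (B ∨ G ∨ M) forces M = True.
  (¬M ∨ ¬S) forces S = False.
  clause (G ∨ K ∨ S) is falsified — backtrack.
So H = True.
  then (G ∨ ¬H) forces G = True.
  then (¬G ∨ M) forces M = True.
  then (¬G ∨ K) forces K = True.
  then (¬M ∨ ¬S) forces S = False.
Set P = False.
All clauses satisfied.

H = True, P = False, M = True, K = True, G = True, S = False, B = False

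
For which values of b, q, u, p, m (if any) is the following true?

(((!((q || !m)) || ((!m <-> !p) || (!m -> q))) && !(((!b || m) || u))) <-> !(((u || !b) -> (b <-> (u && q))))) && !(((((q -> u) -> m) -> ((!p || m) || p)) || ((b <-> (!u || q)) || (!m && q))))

The conjunct !(((((q -> u) -> m) -> ((!p || m) || p)) || ((b <-> (!u || q)) || (!m && q)))) is unsatisfiable on its own:
  p = True: this becomes !((True || ((b <-> (!u || q)) || (!m && q)))) = False.
  p = False: this becomes !((True || ((b <-> (!u || q)) || (!m && q)))) = False.
So the whole conjunction is unsatisfiable.

Unsatisfiable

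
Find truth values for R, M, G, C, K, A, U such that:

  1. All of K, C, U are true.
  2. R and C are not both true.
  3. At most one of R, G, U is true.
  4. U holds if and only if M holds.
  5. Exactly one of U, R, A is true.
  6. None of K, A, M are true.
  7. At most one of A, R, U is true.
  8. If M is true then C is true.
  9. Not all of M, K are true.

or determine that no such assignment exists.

No satisfying assignment exists.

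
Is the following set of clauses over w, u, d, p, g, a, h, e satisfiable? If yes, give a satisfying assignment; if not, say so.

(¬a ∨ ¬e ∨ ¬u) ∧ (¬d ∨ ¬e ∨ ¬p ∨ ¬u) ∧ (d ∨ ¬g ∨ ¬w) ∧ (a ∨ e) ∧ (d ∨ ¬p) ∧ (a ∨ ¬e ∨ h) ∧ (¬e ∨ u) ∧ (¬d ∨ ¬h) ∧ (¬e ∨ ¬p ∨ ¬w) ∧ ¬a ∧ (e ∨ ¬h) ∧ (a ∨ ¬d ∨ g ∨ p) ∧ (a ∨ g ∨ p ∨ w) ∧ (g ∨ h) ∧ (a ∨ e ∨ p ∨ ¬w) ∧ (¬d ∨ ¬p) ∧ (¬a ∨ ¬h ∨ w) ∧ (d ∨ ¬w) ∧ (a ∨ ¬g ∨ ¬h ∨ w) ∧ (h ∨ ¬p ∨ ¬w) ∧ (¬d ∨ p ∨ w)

Case a = True:
  Clause (¬a) is falsified — contradiction.
Case a = False:
  (a ∨ e) forces e = True.
  (a ∨ ¬e ∨ h) forces h = True.
  (¬e ∨ u) forces u = True.
  (¬d ∨ ¬h) forces d = False.
  (d ∨ ¬p) forces p = False.
  (d ∨ ¬w) forces w = False.
  (a ∨ g ∨ p ∨ w) forces g = True.
  Clause (a ∨ ¬g ∨ ¬h ∨ w) is falsified — contradiction.
Both cases fail, so the formula is unsatisfiable.

The formula is unsatisfiable.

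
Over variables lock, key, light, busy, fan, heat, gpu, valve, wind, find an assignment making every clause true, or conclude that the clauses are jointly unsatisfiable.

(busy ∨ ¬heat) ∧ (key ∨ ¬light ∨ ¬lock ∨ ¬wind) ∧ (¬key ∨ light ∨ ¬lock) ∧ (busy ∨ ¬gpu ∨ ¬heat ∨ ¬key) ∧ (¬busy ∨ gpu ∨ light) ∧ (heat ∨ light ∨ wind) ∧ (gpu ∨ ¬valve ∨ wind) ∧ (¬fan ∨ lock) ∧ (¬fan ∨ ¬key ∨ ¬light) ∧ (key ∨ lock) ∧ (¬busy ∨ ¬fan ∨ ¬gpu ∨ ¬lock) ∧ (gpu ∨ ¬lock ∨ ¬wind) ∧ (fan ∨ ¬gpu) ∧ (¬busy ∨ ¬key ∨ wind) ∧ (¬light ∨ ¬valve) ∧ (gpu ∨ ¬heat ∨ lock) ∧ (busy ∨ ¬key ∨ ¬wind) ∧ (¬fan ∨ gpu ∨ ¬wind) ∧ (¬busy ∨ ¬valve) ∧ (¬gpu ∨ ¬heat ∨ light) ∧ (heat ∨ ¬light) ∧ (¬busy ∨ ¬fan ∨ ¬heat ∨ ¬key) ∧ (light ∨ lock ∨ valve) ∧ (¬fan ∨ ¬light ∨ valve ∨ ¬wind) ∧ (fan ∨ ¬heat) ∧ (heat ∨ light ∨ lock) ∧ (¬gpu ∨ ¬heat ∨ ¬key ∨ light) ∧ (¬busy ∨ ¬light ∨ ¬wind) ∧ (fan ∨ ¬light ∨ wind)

Set lock = True.
Try key = True:
  (¬key ∨ light ∨ ¬lock) forces light = True.
  (¬fan ∨ ¬key ∨ ¬light) forces fan = False.
  (fan ∨ ¬gpu) forces gpu = False.
  (gpu ∨ ¬lock ∨ ¬wind) forces wind = False.
  clause (fan ∨ ¬light ∨ wind) is falsified — backtrack.
So key = False.
Set light = False.
Set busy = False.
  then (busy ∨ ¬heat) forces heat = False.
  then (heat ∨ light ∨ wind) forces wind = True.
  then (gpu ∨ ¬lock ∨ ¬wind) forces gpu = True.
  then (fan ∨ ¬gpu) forces fan = True.
Set valve = True.
All clauses satisfied.

lock=T; key=F; light=F; busy=F; fan=T; heat=F; gpu=T; valve=T; wind=T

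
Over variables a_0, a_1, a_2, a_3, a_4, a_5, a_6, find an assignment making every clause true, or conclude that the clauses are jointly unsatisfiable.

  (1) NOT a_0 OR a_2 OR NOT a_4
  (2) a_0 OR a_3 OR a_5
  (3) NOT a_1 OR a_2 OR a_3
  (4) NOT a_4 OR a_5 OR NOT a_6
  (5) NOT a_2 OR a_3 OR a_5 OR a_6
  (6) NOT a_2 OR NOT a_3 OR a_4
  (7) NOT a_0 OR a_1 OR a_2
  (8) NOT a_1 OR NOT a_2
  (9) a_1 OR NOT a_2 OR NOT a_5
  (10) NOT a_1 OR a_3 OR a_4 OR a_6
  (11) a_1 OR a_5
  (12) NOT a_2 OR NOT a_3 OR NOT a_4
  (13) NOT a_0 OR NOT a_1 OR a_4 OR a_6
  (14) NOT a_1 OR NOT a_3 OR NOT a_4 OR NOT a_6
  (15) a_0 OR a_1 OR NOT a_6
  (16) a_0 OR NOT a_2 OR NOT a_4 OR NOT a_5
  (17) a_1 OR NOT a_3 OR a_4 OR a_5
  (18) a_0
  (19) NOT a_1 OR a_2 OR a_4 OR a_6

a_0=T, a_1=T, a_2=F, a_3=T, a_4=F, a_5=T, a_6=T

Unit clause (a_0) forces a_0 = True.
Set a_1 = True.
  then (NOT a_1 OR NOT a_2) forces a_2 = False.
  then (NOT a_0 OR a_2 OR NOT a_4) forces a_4 = False.
  then (NOT a_1 OR a_2 OR a_3) forces a_3 = True.
  then (NOT a_0 OR NOT a_1 OR a_4 OR a_6) forces a_6 = True.
Set a_5 = True.
All clauses satisfied.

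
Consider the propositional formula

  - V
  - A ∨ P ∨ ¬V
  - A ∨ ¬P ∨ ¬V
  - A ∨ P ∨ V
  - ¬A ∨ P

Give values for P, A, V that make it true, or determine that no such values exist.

Unit clause (V) forces V = True.
Set P = True.
  then (A ∨ ¬P ∨ ¬V) forces A = True.
All clauses satisfied.

P = True, A = True, V = True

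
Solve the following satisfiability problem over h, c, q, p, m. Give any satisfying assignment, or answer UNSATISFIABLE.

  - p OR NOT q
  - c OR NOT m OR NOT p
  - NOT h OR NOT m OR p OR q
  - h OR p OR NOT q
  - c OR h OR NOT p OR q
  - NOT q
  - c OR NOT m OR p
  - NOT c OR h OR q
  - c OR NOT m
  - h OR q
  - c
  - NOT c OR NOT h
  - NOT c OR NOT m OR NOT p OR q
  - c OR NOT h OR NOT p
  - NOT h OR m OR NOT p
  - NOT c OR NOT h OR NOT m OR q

Unsatisfiable — no assignment works.

Case c = True:
  (NOT q) forces q = False.
  (NOT c OR h OR q) forces h = True.
  Clause (NOT c OR NOT h) is falsified — contradiction.
Case c = False:
  Clause (c) is falsified — contradiction.
Both cases fail, so the formula is unsatisfiable.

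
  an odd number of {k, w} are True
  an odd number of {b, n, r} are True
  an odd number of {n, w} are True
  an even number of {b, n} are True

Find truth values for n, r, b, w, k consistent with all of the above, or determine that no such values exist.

n = False; r = True; b = False; w = True; k = False

{k, w}: 1 true → odd ✓
{b, n, r}: 1 true → odd ✓
{n, w}: 1 true → odd ✓
{b, n}: 0 true → even ✓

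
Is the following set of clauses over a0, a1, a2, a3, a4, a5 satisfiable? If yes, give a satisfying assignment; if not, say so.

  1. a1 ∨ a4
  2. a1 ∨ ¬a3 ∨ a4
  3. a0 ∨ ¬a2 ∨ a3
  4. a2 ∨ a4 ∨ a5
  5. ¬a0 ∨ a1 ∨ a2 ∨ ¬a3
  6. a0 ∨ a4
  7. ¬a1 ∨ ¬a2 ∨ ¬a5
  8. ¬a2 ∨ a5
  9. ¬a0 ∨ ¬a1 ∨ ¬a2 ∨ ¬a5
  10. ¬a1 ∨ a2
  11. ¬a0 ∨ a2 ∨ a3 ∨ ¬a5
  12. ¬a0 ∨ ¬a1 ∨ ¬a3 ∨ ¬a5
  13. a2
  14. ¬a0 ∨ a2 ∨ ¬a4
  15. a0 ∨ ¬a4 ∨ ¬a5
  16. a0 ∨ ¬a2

a0=T, a1=F, a2=T, a3=T, a4=T, a5=T

Unit clause (a2) forces a2 = True.
In (a0 ∨ ¬a2) only a0 is left, so a0 = True.
In (¬a2 ∨ a5) only a5 is left, so a5 = True.
In (¬a0 ∨ ¬a1 ∨ ¬a2 ∨ ¬a5) only ¬a1 is left, so a1 = False.
In (a1 ∨ a4) only a4 is left, so a4 = True.
Set a3 = True.
All clauses satisfied.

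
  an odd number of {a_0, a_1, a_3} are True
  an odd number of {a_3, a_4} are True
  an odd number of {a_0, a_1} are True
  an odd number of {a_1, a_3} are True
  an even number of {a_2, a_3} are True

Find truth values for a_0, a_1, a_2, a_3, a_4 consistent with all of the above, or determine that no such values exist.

a_0=F, a_1=T, a_2=F, a_3=F, a_4=T

{a_0, a_1, a_3}: 1 true → odd ✓
{a_3, a_4}: 1 true → odd ✓
{a_0, a_1}: 1 true → odd ✓
{a_1, a_3}: 1 true → odd ✓
{a_2, a_3}: 0 true → even ✓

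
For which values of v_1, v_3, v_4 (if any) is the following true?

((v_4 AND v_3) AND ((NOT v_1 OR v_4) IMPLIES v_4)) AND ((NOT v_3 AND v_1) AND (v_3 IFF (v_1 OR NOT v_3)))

The formula is unsatisfiable.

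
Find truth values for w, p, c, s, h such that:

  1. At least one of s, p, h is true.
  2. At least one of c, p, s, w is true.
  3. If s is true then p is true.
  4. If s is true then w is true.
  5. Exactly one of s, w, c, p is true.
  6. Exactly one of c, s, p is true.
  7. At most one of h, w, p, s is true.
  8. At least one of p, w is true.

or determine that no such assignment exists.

w: False, p: True, c: False, s: False, h: False

  (1) {s, p, h}: 1 true — at least one ✓
  (2) {c, p, s, w}: 1 true — at least one ✓
  (3) s=F ⇒ p: vacuous ✓
  (4) s=F ⇒ w: vacuous ✓
  (5) {s, w, c, p}: 1 true — exactly one ✓
  (6) {c, s, p}: 1 true — exactly one ✓
  (7) {h, w, p, s}: 1 true — at most one ✓
  (8) {p, w}: 1 true — at least one ✓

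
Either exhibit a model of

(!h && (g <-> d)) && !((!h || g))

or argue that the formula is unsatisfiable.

Case h = True: the conjunct !h is False.
Case h = False: the conjunct !((!h || g)) becomes !((True || g)) = False.
Both cases fail — unsatisfiable.

No satisfying assignment exists.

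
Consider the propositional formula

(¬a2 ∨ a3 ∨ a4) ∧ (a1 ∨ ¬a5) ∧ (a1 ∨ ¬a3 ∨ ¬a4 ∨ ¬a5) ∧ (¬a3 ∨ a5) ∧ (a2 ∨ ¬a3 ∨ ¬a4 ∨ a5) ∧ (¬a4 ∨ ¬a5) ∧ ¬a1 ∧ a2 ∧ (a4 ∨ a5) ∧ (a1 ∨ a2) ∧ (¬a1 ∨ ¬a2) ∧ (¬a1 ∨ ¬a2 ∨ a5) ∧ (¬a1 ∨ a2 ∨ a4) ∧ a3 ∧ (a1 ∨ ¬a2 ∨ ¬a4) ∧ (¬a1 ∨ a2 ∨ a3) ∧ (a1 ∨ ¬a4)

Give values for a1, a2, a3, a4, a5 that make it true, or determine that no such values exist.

The formula is unsatisfiable.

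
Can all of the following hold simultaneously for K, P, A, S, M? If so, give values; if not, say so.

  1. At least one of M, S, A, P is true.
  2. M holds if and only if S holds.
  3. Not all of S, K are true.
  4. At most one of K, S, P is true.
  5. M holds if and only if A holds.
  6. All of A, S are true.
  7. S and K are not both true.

K=F, P=F, A=T, S=T, M=T

  (1) {M, S, A, P}: 3 true — at least one ✓
  (2) M=T, S=T — same ✓
  (3) {S, K}: 1/2 true — not all ✓
  (4) {K, S, P}: 1 true — at most one ✓
  (5) M=T, A=T — same ✓
  (6) {A, S}: all 2 true ✓
  (7) S=T, K=F — not both ✓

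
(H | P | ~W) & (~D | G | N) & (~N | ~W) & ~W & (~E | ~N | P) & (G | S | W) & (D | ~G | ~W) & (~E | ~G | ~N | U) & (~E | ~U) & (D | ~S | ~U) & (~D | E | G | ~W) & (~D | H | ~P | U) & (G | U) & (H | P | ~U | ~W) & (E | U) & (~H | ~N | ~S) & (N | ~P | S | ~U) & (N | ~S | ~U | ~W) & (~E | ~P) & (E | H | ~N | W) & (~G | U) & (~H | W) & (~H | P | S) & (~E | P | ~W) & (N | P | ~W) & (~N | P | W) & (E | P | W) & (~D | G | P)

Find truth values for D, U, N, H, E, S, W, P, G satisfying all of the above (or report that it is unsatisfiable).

D = True; U = True; N = False; H = False; E = False; S = True; W = False; P = True; G = True

Unit clause (~W) forces W = False.
In (~H | W) only ~H is left, so H = False.
Set D = True.
Try U = False:
  (~D | H | ~P | U) forces P = False.
  (G | U) forces G = True.
  clause (~G | U) is falsified — backtrack.
So U = True.
  then (~E | ~U) forces E = False.
  then (E | H | ~N | W) forces N = False.
  then (E | P | W) forces P = True.
  then (~D | G | N) forces G = True.
  then (N | ~P | S | ~U) forces S = True.
All clauses satisfied.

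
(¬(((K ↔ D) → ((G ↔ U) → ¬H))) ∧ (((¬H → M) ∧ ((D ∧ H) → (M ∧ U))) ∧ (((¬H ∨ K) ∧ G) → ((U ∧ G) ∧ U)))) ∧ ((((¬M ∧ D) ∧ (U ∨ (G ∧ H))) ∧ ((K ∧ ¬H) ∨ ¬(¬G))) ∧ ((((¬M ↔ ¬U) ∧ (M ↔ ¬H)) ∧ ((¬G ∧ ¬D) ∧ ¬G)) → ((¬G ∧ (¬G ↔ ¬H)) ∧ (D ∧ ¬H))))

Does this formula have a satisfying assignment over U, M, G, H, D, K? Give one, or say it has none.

Case D = True: the formula simplifies to (¬((K → ((G ↔ U) → ¬H))) ∧ (((¬H → M) ∧ (H → (M ∧ U))) ∧ (((¬H ∨ K) ∧ G) → ((U ∧ G) ∧ U)))) ∧ ((¬M ∧ (U ∨ (G ∧ H))) ∧ ((K ∧ ¬H) ∨ ¬(¬G))).
  H = True: simplifies to (¬((K → ¬((G ↔ U)))) ∧ ((M ∧ U) ∧ ((K ∧ G) → ((U ∧ G) ∧ U)))) ∧ ((¬M ∧ (U ∨ G)) ∧ ¬(¬G)).
    M = True: the conjunct ¬M is False.
    M = False: the conjunct M is False.
  H = False: the conjunct ¬((K → ((G ↔ U) → ¬H))) becomes ¬((K → True)) = False.
Case D = False: the conjunct D is False.
Both cases fail — unsatisfiable.

UNSATISFIABLE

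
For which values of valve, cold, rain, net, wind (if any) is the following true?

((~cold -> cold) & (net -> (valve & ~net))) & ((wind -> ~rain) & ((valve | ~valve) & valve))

valve = True, cold = True, rain = True, net = False, wind = False

  (~cold -> cold) & (net -> (valve & ~net)) = True
    ~cold -> cold = True
      ~cold = False
    net -> (valve & ~net) = True
      valve & ~net = True
        ~net = True
  (wind -> ~rain) & ((valve | ~valve) & valve) = True
    wind -> ~rain = True
      ~rain = False
    (valve | ~valve) & valve = True
      valve | ~valve = True
        ~valve = False
Both conjuncts True, so the formula holds.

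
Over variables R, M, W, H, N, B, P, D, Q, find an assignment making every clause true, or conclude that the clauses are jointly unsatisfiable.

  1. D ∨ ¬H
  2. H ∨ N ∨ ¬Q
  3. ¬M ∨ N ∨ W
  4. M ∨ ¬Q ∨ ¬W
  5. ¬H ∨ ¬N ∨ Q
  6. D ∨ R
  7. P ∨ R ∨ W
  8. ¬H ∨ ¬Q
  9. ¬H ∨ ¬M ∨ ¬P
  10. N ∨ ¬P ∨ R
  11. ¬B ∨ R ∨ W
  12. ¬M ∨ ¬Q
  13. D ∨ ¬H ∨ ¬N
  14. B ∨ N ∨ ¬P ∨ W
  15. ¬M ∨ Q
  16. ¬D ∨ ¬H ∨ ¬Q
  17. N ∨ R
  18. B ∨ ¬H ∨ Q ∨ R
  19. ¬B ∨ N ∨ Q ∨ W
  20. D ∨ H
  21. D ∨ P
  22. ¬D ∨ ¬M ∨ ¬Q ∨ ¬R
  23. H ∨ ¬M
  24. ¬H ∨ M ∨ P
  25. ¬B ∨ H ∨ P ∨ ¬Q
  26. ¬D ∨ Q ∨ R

R = True, M = False, W = True, H = False, N = True, B = True, P = False, D = True, Q = False

Set R = True.
Try M = True:
  (¬M ∨ ¬Q) forces Q = False.
  clause (¬M ∨ Q) is falsified — backtrack.
So M = False.
Set W = True.
  then (M ∨ ¬Q ∨ ¬W) forces Q = False.
Set H = False.
  then (D ∨ H) forces D = True.
Set N = True.
Set B = True.
Set P = False.
All clauses satisfied.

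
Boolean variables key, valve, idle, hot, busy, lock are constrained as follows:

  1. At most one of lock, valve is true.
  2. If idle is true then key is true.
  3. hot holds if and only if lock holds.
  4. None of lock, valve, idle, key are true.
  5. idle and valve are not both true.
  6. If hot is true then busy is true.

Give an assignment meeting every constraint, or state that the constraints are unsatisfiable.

key=F, valve=F, idle=F, hot=F, busy=F, lock=F

  (1) {lock, valve}: 0 true — at most one ✓
  (2) idle=F ⇒ key: vacuous ✓
  (3) hot=F, lock=F — same ✓
  (4) {lock, valve, idle, key}: 0 true — none ✓
  (5) idle=F, valve=F — not both ✓
  (6) hot=F ⇒ busy: vacuous ✓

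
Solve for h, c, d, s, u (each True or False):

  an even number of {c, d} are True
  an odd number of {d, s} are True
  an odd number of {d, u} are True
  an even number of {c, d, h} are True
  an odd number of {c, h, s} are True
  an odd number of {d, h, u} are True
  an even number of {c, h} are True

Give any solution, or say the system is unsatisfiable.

h = False, c = False, d = False, s = True, u = True

{c, d}: 0 true → even ✓
{d, s}: 1 true → odd ✓
{d, u}: 1 true → odd ✓
{c, d, h}: 0 true → even ✓
{c, h, s}: 1 true → odd ✓
{d, h, u}: 1 true → odd ✓
{c, h}: 0 true → even ✓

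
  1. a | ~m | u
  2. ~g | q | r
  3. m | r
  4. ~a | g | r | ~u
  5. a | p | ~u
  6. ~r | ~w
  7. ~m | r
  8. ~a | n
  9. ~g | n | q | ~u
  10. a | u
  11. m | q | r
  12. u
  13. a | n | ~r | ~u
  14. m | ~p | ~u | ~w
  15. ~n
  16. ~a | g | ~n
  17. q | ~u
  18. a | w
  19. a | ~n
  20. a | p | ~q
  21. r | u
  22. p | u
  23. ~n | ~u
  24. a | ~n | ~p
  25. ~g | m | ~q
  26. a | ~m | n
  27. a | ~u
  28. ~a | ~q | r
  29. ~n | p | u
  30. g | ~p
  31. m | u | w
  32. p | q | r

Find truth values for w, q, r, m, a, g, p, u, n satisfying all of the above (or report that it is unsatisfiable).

Unsatisfiable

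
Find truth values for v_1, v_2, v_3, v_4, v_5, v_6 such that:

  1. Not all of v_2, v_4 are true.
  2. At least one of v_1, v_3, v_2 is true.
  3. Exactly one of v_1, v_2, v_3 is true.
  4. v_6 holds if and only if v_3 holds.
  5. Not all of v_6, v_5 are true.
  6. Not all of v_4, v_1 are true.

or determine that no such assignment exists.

v_1: False, v_2: False, v_3: True, v_4: False, v_5: False, v_6: True

  (1) {v_2, v_4}: 0/2 true — not all ✓
  (2) {v_1, v_3, v_2}: 1 true — at least one ✓
  (3) {v_1, v_2, v_3}: 1 true — exactly one ✓
  (4) v_6=T, v_3=T — same ✓
  (5) {v_6, v_5}: 1/2 true — not all ✓
  (6) {v_4, v_1}: 0/2 true — not all ✓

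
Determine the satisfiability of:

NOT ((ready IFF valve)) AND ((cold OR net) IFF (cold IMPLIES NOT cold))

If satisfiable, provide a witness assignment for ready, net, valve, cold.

ready: True; net: True; valve: False; cold: False

  NOT ((ready IFF valve)) = True
    ready IFF valve = False
  (cold OR net) IFF (cold IMPLIES NOT cold) = True
    cold OR net = True
    cold IMPLIES NOT cold = True
      NOT cold = True
Both conjuncts True, so the formula holds.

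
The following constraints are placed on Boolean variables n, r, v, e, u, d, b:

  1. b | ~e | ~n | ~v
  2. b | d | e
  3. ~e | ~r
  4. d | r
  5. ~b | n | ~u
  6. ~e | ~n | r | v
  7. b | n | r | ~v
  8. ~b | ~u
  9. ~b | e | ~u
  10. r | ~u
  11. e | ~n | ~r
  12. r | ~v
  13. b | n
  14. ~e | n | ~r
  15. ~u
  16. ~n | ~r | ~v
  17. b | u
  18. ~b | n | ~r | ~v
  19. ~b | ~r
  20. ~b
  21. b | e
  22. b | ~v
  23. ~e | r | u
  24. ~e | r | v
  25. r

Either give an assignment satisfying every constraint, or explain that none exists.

The formula is unsatisfiable.

Case u = True:
  Clause (~u) is falsified — contradiction.
Case u = False:
  (b | u) forces b = True.
  Clause (~b) is falsified — contradiction.
Both cases fail, so the formula is unsatisfiable.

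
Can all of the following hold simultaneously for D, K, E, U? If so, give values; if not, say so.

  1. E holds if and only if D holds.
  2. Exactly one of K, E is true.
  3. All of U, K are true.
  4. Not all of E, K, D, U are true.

D=F, K=T, E=F, U=T

  (1) E=F, D=F — same ✓
  (2) {K, E}: 1 true — exactly one ✓
  (3) {U, K}: all 2 true ✓
  (4) {E, K, D, U}: 2/4 true — not all ✓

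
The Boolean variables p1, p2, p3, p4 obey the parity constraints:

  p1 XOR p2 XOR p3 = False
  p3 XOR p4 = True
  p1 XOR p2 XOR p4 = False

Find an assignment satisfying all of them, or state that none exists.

Adding constraints 1, 2, 3 mod 2: every variable appears an even number of times on the left, so the left side is 0.
But the right sides sum to 1 (mod 2). 0 ≠ 1 — the system is inconsistent.

Unsatisfiable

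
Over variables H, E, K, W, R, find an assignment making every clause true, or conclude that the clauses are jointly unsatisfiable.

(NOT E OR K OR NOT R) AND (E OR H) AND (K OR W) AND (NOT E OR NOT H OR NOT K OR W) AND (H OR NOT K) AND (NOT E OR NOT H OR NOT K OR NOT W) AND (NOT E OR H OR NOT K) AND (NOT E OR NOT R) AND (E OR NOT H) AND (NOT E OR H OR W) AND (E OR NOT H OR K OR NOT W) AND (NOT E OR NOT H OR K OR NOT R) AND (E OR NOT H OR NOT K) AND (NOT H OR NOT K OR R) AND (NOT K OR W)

Set H = False.
  then (E OR H) forces E = True.
  then (H OR NOT K) forces K = False.
  then (NOT E OR NOT R) forces R = False.
  then (NOT E OR H OR W) forces W = True.
All clauses satisfied.

H = False, E = True, K = False, W = True, R = False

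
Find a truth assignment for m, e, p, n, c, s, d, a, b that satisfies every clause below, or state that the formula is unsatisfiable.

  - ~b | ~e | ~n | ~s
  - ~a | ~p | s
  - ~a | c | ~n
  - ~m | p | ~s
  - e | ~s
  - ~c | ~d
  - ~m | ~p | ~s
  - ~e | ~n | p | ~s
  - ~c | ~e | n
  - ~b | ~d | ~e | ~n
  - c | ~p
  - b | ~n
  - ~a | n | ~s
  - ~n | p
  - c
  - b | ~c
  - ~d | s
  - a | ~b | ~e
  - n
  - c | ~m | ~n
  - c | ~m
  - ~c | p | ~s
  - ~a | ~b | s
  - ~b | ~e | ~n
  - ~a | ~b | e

Unit clause (c) forces c = True.
In (b | ~c) only b is left, so b = True.
Unit clause (n) forces n = True.
In (~b | ~e | ~n) only ~e is left, so e = False.
In (~a | ~b | e) only ~a is left, so a = False.
In (e | ~s) only ~s is left, so s = False.
In (~c | ~d) only ~d is left, so d = False.
In (~n | p) only p is left, so p = True.
Set m = True.
All clauses satisfied.

m = True, e = False, p = True, n = True, c = True, s = False, d = False, a = False, b = True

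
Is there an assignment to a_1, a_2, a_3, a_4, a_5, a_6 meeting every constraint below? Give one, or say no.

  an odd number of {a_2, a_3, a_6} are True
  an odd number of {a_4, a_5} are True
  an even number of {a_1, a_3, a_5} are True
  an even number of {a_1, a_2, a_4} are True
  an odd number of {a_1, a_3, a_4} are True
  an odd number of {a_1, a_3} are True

a_1=F, a_2=F, a_3=T, a_4=F, a_5=T, a_6=F

{a_2, a_3, a_6}: 1 true → odd ✓
{a_4, a_5}: 1 true → odd ✓
{a_1, a_3, a_5}: 2 true → even ✓
{a_1, a_2, a_4}: 0 true → even ✓
{a_1, a_3, a_4}: 1 true → odd ✓
{a_1, a_3}: 1 true → odd ✓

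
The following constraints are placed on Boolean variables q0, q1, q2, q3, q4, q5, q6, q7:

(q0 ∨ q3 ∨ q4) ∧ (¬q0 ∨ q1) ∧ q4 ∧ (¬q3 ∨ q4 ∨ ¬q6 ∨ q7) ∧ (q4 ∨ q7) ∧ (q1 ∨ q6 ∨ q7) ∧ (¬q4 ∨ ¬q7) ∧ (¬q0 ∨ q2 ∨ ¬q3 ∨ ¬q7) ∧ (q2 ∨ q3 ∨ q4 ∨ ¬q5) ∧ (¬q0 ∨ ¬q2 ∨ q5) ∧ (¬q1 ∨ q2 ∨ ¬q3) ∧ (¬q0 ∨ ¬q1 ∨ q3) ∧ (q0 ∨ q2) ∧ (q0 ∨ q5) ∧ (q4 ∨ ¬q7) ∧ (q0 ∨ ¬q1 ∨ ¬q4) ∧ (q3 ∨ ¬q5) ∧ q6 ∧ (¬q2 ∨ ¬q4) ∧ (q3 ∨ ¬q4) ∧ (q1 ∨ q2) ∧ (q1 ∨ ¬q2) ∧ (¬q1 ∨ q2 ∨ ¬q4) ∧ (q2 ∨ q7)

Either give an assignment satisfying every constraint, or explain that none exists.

Case q2 = True:
  (q4) forces q4 = True.
  Clause (¬q2 ∨ ¬q4) is falsified — contradiction.
Case q2 = False:
  (q4) forces q4 = True.
  (¬q4 ∨ ¬q7) forces q7 = False.
  Clause (q2 ∨ q7) is falsified — contradiction.
Both cases fail, so the formula is unsatisfiable.

The formula is unsatisfiable.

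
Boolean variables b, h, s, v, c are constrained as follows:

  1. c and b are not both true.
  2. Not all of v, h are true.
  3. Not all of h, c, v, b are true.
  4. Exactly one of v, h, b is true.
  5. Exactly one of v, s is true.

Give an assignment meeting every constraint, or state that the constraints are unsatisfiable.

b = False, h = False, s = False, v = True, c = False

  (1) c=F, b=F — not both ✓
  (2) {v, h}: 1/2 true — not all ✓
  (3) {h, c, v, b}: 1/4 true — not all ✓
  (4) {v, h, b}: 1 true — exactly one ✓
  (5) {v, s}: 1 true — exactly one ✓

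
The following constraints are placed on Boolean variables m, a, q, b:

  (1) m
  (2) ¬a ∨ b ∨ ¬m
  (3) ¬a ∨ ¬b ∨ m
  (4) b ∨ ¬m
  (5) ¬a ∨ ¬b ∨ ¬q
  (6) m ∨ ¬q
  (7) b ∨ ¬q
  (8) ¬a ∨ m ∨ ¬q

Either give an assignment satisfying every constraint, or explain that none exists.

Unit clause (m) forces m = True.
In (b ∨ ¬m) only b is left, so b = True.
Set a = False.
Set q = True.
All clauses satisfied.

m: True, a: False, q: True, b: True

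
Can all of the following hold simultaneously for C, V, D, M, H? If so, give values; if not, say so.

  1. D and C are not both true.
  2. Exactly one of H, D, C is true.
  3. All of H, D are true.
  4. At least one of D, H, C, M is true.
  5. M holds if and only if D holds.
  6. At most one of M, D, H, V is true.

Case H = True:
  (2) with H=T forces D = False.
  Constraint (3) is violated (D=F) — contradiction.
Case H = False:
  Constraint (3) is violated (H=F) — contradiction.
Both cases fail — unsatisfiable.

Unsatisfiable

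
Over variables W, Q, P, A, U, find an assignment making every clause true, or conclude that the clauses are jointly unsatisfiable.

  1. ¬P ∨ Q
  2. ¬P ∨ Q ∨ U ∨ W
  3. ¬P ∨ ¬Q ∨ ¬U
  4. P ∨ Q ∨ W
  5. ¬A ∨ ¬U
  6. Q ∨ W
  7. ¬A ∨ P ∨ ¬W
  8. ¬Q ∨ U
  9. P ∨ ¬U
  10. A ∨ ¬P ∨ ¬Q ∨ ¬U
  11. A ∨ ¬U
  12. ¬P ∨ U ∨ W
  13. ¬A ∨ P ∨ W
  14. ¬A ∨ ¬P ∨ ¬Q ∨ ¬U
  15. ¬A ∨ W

Try W = False:
  (Q ∨ W) forces Q = True.
  (¬Q ∨ U) forces U = True.
  (¬P ∨ ¬Q ∨ ¬U) forces P = False.
  clause (P ∨ ¬U) is falsified — backtrack.
So W = True.
Set Q = False.
  then (¬P ∨ Q) forces P = False.
  then (¬A ∨ P ∨ ¬W) forces A = False.
  then (P ∨ ¬U) forces U = False.
All clauses satisfied.

W = True; Q = False; P = False; A = False; U = False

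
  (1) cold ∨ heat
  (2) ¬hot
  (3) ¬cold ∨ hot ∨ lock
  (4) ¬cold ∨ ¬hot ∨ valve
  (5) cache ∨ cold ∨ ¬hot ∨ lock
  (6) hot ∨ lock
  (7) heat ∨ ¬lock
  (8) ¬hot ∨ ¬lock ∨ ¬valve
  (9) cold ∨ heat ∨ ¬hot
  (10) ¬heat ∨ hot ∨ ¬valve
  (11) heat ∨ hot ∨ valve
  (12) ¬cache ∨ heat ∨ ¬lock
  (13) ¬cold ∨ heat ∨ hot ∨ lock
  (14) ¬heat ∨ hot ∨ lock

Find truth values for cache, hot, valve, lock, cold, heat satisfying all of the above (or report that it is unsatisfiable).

Unit clause (¬hot) forces hot = False.
In (hot ∨ lock) only lock is left, so lock = True.
In (heat ∨ ¬lock) only heat is left, so heat = True.
In (¬heat ∨ hot ∨ ¬valve) only ¬valve is left, so valve = False.
Set cache = False.
Set cold = True.
All clauses satisfied.

cache=F, hot=F, valve=F, lock=T, cold=T, heat=T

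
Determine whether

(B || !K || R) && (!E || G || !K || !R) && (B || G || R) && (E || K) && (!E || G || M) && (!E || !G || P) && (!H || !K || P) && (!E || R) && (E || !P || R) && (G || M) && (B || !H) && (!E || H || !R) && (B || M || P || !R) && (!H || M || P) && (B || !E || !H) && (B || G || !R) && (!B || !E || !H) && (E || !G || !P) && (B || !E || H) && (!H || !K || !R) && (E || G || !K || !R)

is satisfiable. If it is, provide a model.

K = True, H = False, E = False, M = True, P = False, R = True, G = True, B = False

Set K = True.
Try H = True:
  (!H || !K || P) forces P = True.
  (B || !H) forces B = True.
  (!B || !E || !H) forces E = False.
  (E || !P || R) forces R = True.
  clause (!H || !K || !R) is falsified — backtrack.
So H = False.
Try E = True:
  (!E || R) forces R = True.
  clause (!E || H || !R) is falsified — backtrack.
So E = False.
Set M = True.
Try P = True:
  (E || !P || R) forces R = True.
  (E || !G || !P) forces G = False.
  clause (E || G || !K || !R) is falsified — backtrack.
So P = False.
Set R = True.
  then (E || G || !K || !R) forces G = True.
Set B = False.
All clauses satisfied.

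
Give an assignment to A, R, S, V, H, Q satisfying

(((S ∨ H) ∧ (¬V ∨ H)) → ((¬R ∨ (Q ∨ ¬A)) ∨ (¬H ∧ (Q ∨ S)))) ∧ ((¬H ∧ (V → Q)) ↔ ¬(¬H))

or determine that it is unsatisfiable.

A=F, R=T, S=T, V=T, H=F, Q=F

  ((S ∨ H) ∧ (¬V ∨ H)) → ((¬R ∨ (Q ∨ ¬A)) ∨ (¬H ∧ (Q ∨ S))) = True
    (S ∨ H) ∧ (¬V ∨ H) = False
      S ∨ H = True
      ¬V ∨ H = False
        ¬V = False
    (¬R ∨ (Q ∨ ¬A)) ∨ (¬H ∧ (Q ∨ S)) = True
      ¬R ∨ (Q ∨ ¬A) = True
        ¬R = False
        Q ∨ ¬A = True
          ¬A = True
      ¬H ∧ (Q ∨ S) = True
        ¬H = True
        Q ∨ S = True
  (¬H ∧ (V → Q)) ↔ ¬(¬H) = True
    ¬H ∧ (V → Q) = False
      ¬H = True
      V → Q = False
    ¬(¬H) = False
      ¬H = True
Both conjuncts True, so the formula holds.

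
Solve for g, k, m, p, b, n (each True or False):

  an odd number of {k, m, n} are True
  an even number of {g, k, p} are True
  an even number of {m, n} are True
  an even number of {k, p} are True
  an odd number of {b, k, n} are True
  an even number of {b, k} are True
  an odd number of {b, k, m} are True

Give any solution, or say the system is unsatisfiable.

g = False, k = True, m = True, p = True, b = True, n = True

{k, m, n}: 3 true → odd ✓
{g, k, p}: 2 true → even ✓
{m, n}: 2 true → even ✓
{k, p}: 2 true → even ✓
{b, k, n}: 3 true → odd ✓
{b, k}: 2 true → even ✓
{b, k, m}: 3 true → odd ✓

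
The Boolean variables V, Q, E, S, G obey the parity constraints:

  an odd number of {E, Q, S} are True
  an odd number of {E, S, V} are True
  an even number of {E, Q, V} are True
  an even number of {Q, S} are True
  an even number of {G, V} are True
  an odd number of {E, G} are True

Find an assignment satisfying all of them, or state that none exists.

Adding constraints 2, 3, 4 mod 2: every variable appears an even number of times on the left, so the left side is 0.
But the right sides sum to 1 (mod 2). 0 ≠ 1 — the system is inconsistent.

Unsatisfiable — no assignment works.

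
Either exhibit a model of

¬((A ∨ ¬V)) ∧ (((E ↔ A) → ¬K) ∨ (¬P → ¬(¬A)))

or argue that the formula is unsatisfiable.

E = True; A = False; P = False; K = False; V = True

  ¬((A ∨ ¬V)) = True
    A ∨ ¬V = False
      ¬V = False
  ((E ↔ A) → ¬K) ∨ (¬P → ¬(¬A)) = True
    (E ↔ A) → ¬K = True
      E ↔ A = False
      ¬K = True
    ¬P → ¬(¬A) = False
      ¬P = True
      ¬(¬A) = False
        ¬A = True
Both conjuncts True, so the formula holds.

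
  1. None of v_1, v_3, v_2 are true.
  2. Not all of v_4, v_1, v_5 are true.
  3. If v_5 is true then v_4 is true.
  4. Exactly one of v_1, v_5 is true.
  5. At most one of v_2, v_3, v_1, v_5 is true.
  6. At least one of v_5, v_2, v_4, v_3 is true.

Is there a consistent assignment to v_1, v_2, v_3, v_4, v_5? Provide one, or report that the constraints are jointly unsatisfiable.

v_1 = False, v_2 = False, v_3 = False, v_4 = True, v_5 = True

  (1) {v_1, v_3, v_2}: 0 true — none ✓
  (2) {v_4, v_1, v_5}: 2/3 true — not all ✓
  (3) v_5=T ⇒ v_4: T ✓
  (4) {v_1, v_5}: 1 true — exactly one ✓
  (5) {v_2, v_3, v_1, v_5}: 1 true — at most one ✓
  (6) {v_5, v_2, v_4, v_3}: 2 true — at least one ✓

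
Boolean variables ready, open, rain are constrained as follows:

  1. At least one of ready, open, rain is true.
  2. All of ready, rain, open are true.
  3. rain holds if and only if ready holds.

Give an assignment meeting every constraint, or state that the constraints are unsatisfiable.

ready: True, open: True, rain: True

  (1) {ready, open, rain}: 3 true — at least one ✓
  (2) {ready, rain, open}: all 3 true ✓
  (3) rain=T, ready=T — same ✓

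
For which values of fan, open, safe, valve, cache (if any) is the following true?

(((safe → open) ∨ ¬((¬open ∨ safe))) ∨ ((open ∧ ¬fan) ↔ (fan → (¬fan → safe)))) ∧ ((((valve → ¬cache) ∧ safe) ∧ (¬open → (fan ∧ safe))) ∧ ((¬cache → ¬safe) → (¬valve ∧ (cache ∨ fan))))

fan: False, open: True, safe: True, valve: True, cache: False

  ((safe → open) ∨ ¬((¬open ∨ safe))) ∨ ((open ∧ ¬fan) ↔ (fan → (¬fan → safe))) = True
    (safe → open) ∨ ¬((¬open ∨ safe)) = True
      safe → open = True
      ¬((¬open ∨ safe)) = False
        ¬open ∨ safe = True
          ¬open = False
    (open ∧ ¬fan) ↔ (fan → (¬fan → safe)) = True
      open ∧ ¬fan = True
        ¬fan = True
      fan → (¬fan → safe) = True
        ¬fan → safe = True
          ¬fan = True
  (((valve → ¬cache) ∧ safe) ∧ (¬open → (fan ∧ safe))) ∧ ((¬cache → ¬safe) → (¬valve ∧ (cache ∨ fan))) = True
    ((valve → ¬cache) ∧ safe) ∧ (¬open → (fan ∧ safe)) = True
      (valve → ¬cache) ∧ safe = True
        valve → ¬cache = True
          ¬cache = True
      ¬open → (fan ∧ safe) = True
        ¬open = False
        fan ∧ safe = False
    (¬cache → ¬safe) → (¬valve ∧ (cache ∨ fan)) = True
      ¬cache → ¬safe = False
        ¬cache = True
        ¬safe = False
      ¬valve ∧ (cache ∨ fan) = False
        ¬valve = False
        cache ∨ fan = False
Both conjuncts True, so the formula holds.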